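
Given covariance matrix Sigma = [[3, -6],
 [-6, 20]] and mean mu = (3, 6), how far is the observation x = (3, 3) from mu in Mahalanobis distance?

Step 1 — centre the observation: (x - mu) = (0, -3).

Step 2 — invert Sigma. det(Sigma) = 3·20 - (-6)² = 24.
  Sigma^{-1} = (1/det) · [[d, -b], [-b, a]] = [[0.8333, 0.25],
 [0.25, 0.125]].

Step 3 — form the quadratic (x - mu)^T · Sigma^{-1} · (x - mu):
  Sigma^{-1} · (x - mu) = (-0.75, -0.375).
  (x - mu)^T · [Sigma^{-1} · (x - mu)] = (0)·(-0.75) + (-3)·(-0.375) = 1.125.

Step 4 — take square root: d = √(1.125) ≈ 1.0607.

d(x, mu) = √(1.125) ≈ 1.0607


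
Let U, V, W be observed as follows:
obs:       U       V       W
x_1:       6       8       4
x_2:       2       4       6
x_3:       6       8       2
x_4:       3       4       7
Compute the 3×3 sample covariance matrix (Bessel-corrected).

Step 1 — column means:
  mean(U) = (6 + 2 + 6 + 3) / 4 = 17/4 = 4.25
  mean(V) = (8 + 4 + 8 + 4) / 4 = 24/4 = 6
  mean(W) = (4 + 6 + 2 + 7) / 4 = 19/4 = 4.75

Step 2 — sample covariance S[i,j] = (1/(n-1)) · Σ_k (x_{k,i} - mean_i) · (x_{k,j} - mean_j), with n-1 = 3.
  S[U,U] = ((1.75)·(1.75) + (-2.25)·(-2.25) + (1.75)·(1.75) + (-1.25)·(-1.25)) / 3 = 12.75/3 = 4.25
  S[U,V] = ((1.75)·(2) + (-2.25)·(-2) + (1.75)·(2) + (-1.25)·(-2)) / 3 = 14/3 = 4.6667
  S[U,W] = ((1.75)·(-0.75) + (-2.25)·(1.25) + (1.75)·(-2.75) + (-1.25)·(2.25)) / 3 = -11.75/3 = -3.9167
  S[V,V] = ((2)·(2) + (-2)·(-2) + (2)·(2) + (-2)·(-2)) / 3 = 16/3 = 5.3333
  S[V,W] = ((2)·(-0.75) + (-2)·(1.25) + (2)·(-2.75) + (-2)·(2.25)) / 3 = -14/3 = -4.6667
  S[W,W] = ((-0.75)·(-0.75) + (1.25)·(1.25) + (-2.75)·(-2.75) + (2.25)·(2.25)) / 3 = 14.75/3 = 4.9167

S is symmetric (S[j,i] = S[i,j]). Assembling:

S = [[4.25, 4.6667, -3.9167],
 [4.6667, 5.3333, -4.6667],
 [-3.9167, -4.6667, 4.9167]]


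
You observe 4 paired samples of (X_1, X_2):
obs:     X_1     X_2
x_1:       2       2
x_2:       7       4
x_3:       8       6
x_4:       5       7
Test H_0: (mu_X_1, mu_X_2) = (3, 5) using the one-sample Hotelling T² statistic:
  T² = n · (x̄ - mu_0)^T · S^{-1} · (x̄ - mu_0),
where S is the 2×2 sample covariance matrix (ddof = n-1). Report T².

Step 1 — sample mean vector:
  mean(X_1) = (2 + 7 + 8 + 5) / 4 = 22/4 = 5.5
  mean(X_2) = (2 + 4 + 6 + 7) / 4 = 19/4 = 4.75
  x̄ = (5.5, 4.75),  deviation x̄ - mu_0 = (5.5, 4.75) - (3, 5) = (2.5, -0.25).

Step 2 — sample covariance matrix, S[i,j] = (1/(n-1)) · Σ_k (x_{k,i} - mean_i) · (x_{k,j} - mean_j), divisor n-1 = 3:
  S[X_1,X_1] = ((-3.5)·(-3.5) + (1.5)·(1.5) + (2.5)·(2.5) + (-0.5)·(-0.5)) / 3 = 21/3 = 7
  S[X_1,X_2] = ((-3.5)·(-2.75) + (1.5)·(-0.75) + (2.5)·(1.25) + (-0.5)·(2.25)) / 3 = 10.5/3 = 3.5
  S[X_2,X_2] = ((-2.75)·(-2.75) + (-0.75)·(-0.75) + (1.25)·(1.25) + (2.25)·(2.25)) / 3 = 14.75/3 = 4.9167
  S = [[7, 3.5],
 [3.5, 4.9167]].

Step 3 — invert S. det(S) = 7·4.9167 - (3.5)² = 22.1667.
  S^{-1} = (1/det) · [[d, -b], [-b, a]] = [[0.2218, -0.1579],
 [-0.1579, 0.3158]].

Step 4 — quadratic form (x̄ - mu_0)^T · S^{-1} · (x̄ - mu_0):
  S^{-1} · (x̄ - mu_0) = (0.594, -0.4737),
  (x̄ - mu_0)^T · [...] = (2.5)·(0.594) + (-0.25)·(-0.4737) = 1.6034.

Step 5 — scale by n: T² = 4 · 1.6034 = 6.4135.

T² ≈ 6.4135


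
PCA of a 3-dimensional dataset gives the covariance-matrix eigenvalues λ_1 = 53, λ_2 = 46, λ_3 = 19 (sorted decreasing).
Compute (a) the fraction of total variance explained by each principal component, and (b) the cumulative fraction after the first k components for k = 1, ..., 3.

Step 1 — total variance = trace(Sigma) = Σ λ_i = 53 + 46 + 19 = 118.

Step 2 — fraction explained by component i = λ_i / Σ λ:
  PC1: 53/118 = 0.4492
  PC2: 46/118 = 0.3898
  PC3: 19/118 = 0.161

Step 3 — cumulative fraction after k components = (λ_1 + ... + λ_k) / Σ λ:
  k = 1: 53/118 = 0.4492
  k = 2: (53 + 46)/118 = 99/118 = 0.839
  k = 3: (53 + 46 + 19)/118 = 118/118 = 1

Summary (fraction, with percent):

explained: PC1 0.4492 (44.92%), PC2 0.3898 (38.98%), PC3 0.161 (16.1%);  cumulative: 0.4492, 0.839, 1


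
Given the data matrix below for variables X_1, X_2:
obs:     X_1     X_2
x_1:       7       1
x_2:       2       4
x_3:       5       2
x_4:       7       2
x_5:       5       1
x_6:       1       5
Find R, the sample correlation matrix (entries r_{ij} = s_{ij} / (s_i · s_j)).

Step 1 — column means:
  mean(X_1) = (7 + 2 + 5 + 7 + 5 + 1) / 6 = 27/6 = 4.5
  mean(X_2) = (1 + 4 + 2 + 2 + 1 + 5) / 6 = 15/6 = 2.5

Step 2 — sample variances and covariances s[i,j] = (1/(n-1)) · Σ_k (x_{k,i} - mean_i) · (x_{k,j} - mean_j), with n-1 = 5:
  s[X_1,X_1] = ((2.5)·(2.5) + (-2.5)·(-2.5) + (0.5)·(0.5) + (2.5)·(2.5) + (0.5)·(0.5) + (-3.5)·(-3.5)) / 5 = 31.5/5 = 6.3
  s[X_1,X_2] = ((2.5)·(-1.5) + (-2.5)·(1.5) + (0.5)·(-0.5) + (2.5)·(-0.5) + (0.5)·(-1.5) + (-3.5)·(2.5)) / 5 = -18.5/5 = -3.7
  s[X_2,X_2] = ((-1.5)·(-1.5) + (1.5)·(1.5) + (-0.5)·(-0.5) + (-0.5)·(-0.5) + (-1.5)·(-1.5) + (2.5)·(2.5)) / 5 = 13.5/5 = 2.7
  Sample standard deviations s_i = √(s[i,i]):
  s(X_1) = √(6.3) = 2.51
  s(X_2) = √(2.7) = 1.6432

Step 3 — r_{ij} = s_{ij} / (s_i · s_j):
  r[X_1,X_1] = 1 (diagonal).
  r[X_1,X_2] = -3.7 / (2.51 · 1.6432) = -3.7 / 4.1243 = -0.8971
  r[X_2,X_2] = 1 (diagonal).

R is symmetric with unit diagonal. Assembling:

R = [[1, -0.8971],
 [-0.8971, 1]]


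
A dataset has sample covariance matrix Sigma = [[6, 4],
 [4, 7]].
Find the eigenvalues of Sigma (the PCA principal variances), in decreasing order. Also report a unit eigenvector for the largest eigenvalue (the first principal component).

Step 1 — characteristic polynomial of 2×2 Sigma:
  det(Sigma - λI) = λ² - trace · λ + det = 0.
  trace = 6 + 7 = 13, det = 6·7 - (4)² = 26.
Step 2 — discriminant:
  Δ = trace² - 4·det = 169 - 104 = 65.
Step 3 — eigenvalues:
  λ = (trace ± √Δ)/2 = (13 ± 8.0623)/2,
  λ_1 = 10.5311,  λ_2 = 2.4689.

Step 4 — unit eigenvector for λ_1: solve (Sigma - λ_1 I)v = 0. First row:
  (6 - 10.5311)·v_x + (4)·v_y = 0, i.e. (-4.5311)·v_x + (4)·v_y = 0,
  so v ∝ (b, λ_1 - a) = (4, 4.5311) = u.
  ||u|| = √((4)² + (4.5311)²) = √(36.5311) ≈ 6.0441,
  v_1 = u/||u|| ≈ (0.6618, 0.7497) (||v_1|| = 1).

λ_1 = 10.5311,  λ_2 = 2.4689;  v_1 ≈ (0.6618, 0.7497)


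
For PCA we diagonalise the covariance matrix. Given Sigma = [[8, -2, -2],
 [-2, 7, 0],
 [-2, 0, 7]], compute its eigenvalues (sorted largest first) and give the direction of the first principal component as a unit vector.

Step 1 — characteristic polynomial p(λ) = det(λI - Sigma) = λ³ - tr·λ² + c_1·λ - det, where tr = trace, c_1 = sum of the principal 2×2 minors, det = det(Sigma):
  tr = 8 + 7 + 7 = 22,
  c_1 = (8·7 - (-2)²) + (8·7 - (-2)²) + (7·7 - (0)²) = 52 + 52 + 49 = 153,
  det = 8·(7·7 - (0)²) - (-2)·((-2)·7 - (0)·(-2)) + (-2)·((-2)·(0) - 7·(-2)) = 8·(49) - (-2)·(-14) + (-2)·(14) = 336.
  So p(λ) = λ³ - 22λ² + 153λ - 336.
Step 2 — look for an integer root (rational root theorem: any rational root is an integer divisor of 336). Testing λ = 7:
  p(7) = 343 - 1078 + 1071 - 336 = 0  ✓
  Dividing out (λ - 7): p(λ) = (λ - 7)(λ² - 15λ + 48).
Step 3 — remaining eigenvalues from the quadratic λ² - 15λ + 48 = 0:
  Δ = 15² - 4·48 = 225 - 192 = 33,  λ = (15 ± √33)/2 = (15 ± 5.7446)/2 ≈ 10.3723 or 4.6277.
  Sorted: λ_1 = 10.3723,  λ_2 = 7,  λ_3 = 4.6277  (check: sum = 22 = tr ✓).

Step 4 — unit eigenvector for λ_1 ≈ 10.3723: v spans the null space of (Sigma - λ_1 I), whose rows are
  r_1 = (-2.3723, -2, -2),  r_2 = (-2, -3.3723, 0),  r_3 = (-2, 0, -3.3723).
  v is orthogonal to every row, so take v ∝ r_1 × r_2 = ((-2)·(0) - (-2)·(-3.3723), (-2)·(-2) - (-2.3723)·(0), (-2.3723)·(-3.3723) - (-2)·(-2)) ≈ (-6.7446, 4, 4).
  Rescale (multiply by -1 so the first nonzero entry is positive): u = (6.7446, -4, -4).
  ||u|| = √((6.7446)² + (-4)² + (-4)²) = √(77.4891) ≈ 8.8028,  v_1 = u/||u|| ≈ (0.7662, -0.4544, -0.4544) (||v_1|| = 1).

λ_1 = 10.3723,  λ_2 = 7,  λ_3 = 4.6277;  v_1 ≈ (0.7662, -0.4544, -0.4544)


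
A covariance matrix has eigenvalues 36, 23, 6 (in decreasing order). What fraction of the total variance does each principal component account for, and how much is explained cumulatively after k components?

Step 1 — total variance = trace(Sigma) = Σ λ_i = 36 + 23 + 6 = 65.

Step 2 — fraction explained by component i = λ_i / Σ λ:
  PC1: 36/65 = 0.5538
  PC2: 23/65 = 0.3538
  PC3: 6/65 = 0.0923

Step 3 — cumulative fraction after k components = (λ_1 + ... + λ_k) / Σ λ:
  k = 1: 36/65 = 0.5538
  k = 2: (36 + 23)/65 = 59/65 = 0.9077
  k = 3: (36 + 23 + 6)/65 = 65/65 = 1

Summary (fraction, with percent):

explained: PC1 0.5538 (55.38%), PC2 0.3538 (35.38%), PC3 0.0923 (9.23%);  cumulative: 0.5538, 0.9077, 1


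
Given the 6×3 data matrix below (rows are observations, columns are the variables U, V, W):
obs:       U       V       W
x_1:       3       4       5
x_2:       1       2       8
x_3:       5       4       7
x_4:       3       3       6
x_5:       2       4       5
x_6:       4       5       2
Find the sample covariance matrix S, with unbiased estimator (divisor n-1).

Step 1 — column means:
  mean(U) = (3 + 1 + 5 + 3 + 2 + 4) / 6 = 18/6 = 3
  mean(V) = (4 + 2 + 4 + 3 + 4 + 5) / 6 = 22/6 = 3.6667
  mean(W) = (5 + 8 + 7 + 6 + 5 + 2) / 6 = 33/6 = 5.5

Step 2 — sample covariance S[i,j] = (1/(n-1)) · Σ_k (x_{k,i} - mean_i) · (x_{k,j} - mean_j), with n-1 = 5.
  S[U,U] = ((0)·(0) + (-2)·(-2) + (2)·(2) + (0)·(0) + (-1)·(-1) + (1)·(1)) / 5 = 10/5 = 2
  S[U,V] = ((0)·(0.3333) + (-2)·(-1.6667) + (2)·(0.3333) + (0)·(-0.6667) + (-1)·(0.3333) + (1)·(1.3333)) / 5 = 5/5 = 1
  S[U,W] = ((0)·(-0.5) + (-2)·(2.5) + (2)·(1.5) + (0)·(0.5) + (-1)·(-0.5) + (1)·(-3.5)) / 5 = -5/5 = -1
  S[V,V] = ((0.3333)·(0.3333) + (-1.6667)·(-1.6667) + (0.3333)·(0.3333) + (-0.6667)·(-0.6667) + (0.3333)·(0.3333) + (1.3333)·(1.3333)) / 5 = 5.3333/5 = 1.0667
  S[V,W] = ((0.3333)·(-0.5) + (-1.6667)·(2.5) + (0.3333)·(1.5) + (-0.6667)·(0.5) + (0.3333)·(-0.5) + (1.3333)·(-3.5)) / 5 = -9/5 = -1.8
  S[W,W] = ((-0.5)·(-0.5) + (2.5)·(2.5) + (1.5)·(1.5) + (0.5)·(0.5) + (-0.5)·(-0.5) + (-3.5)·(-3.5)) / 5 = 21.5/5 = 4.3

S is symmetric (S[j,i] = S[i,j]). Assembling:

S = [[2, 1, -1],
 [1, 1.0667, -1.8],
 [-1, -1.8, 4.3]]


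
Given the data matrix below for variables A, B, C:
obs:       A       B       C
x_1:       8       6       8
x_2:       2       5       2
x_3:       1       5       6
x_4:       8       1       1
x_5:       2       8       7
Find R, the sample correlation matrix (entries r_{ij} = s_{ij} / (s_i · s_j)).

Step 1 — column means:
  mean(A) = (8 + 2 + 1 + 8 + 2) / 5 = 21/5 = 4.2
  mean(B) = (6 + 5 + 5 + 1 + 8) / 5 = 25/5 = 5
  mean(C) = (8 + 2 + 6 + 1 + 7) / 5 = 24/5 = 4.8

Step 2 — sample variances and covariances s[i,j] = (1/(n-1)) · Σ_k (x_{k,i} - mean_i) · (x_{k,j} - mean_j), with n-1 = 4:
  s[A,A] = ((3.8)·(3.8) + (-2.2)·(-2.2) + (-3.2)·(-3.2) + (3.8)·(3.8) + (-2.2)·(-2.2)) / 4 = 48.8/4 = 12.2
  s[A,B] = ((3.8)·(1) + (-2.2)·(0) + (-3.2)·(0) + (3.8)·(-4) + (-2.2)·(3)) / 4 = -18/4 = -4.5
  s[A,C] = ((3.8)·(3.2) + (-2.2)·(-2.8) + (-3.2)·(1.2) + (3.8)·(-3.8) + (-2.2)·(2.2)) / 4 = -4.8/4 = -1.2
  s[B,B] = ((1)·(1) + (0)·(0) + (0)·(0) + (-4)·(-4) + (3)·(3)) / 4 = 26/4 = 6.5
  s[B,C] = ((1)·(3.2) + (0)·(-2.8) + (0)·(1.2) + (-4)·(-3.8) + (3)·(2.2)) / 4 = 25/4 = 6.25
  s[C,C] = ((3.2)·(3.2) + (-2.8)·(-2.8) + (1.2)·(1.2) + (-3.8)·(-3.8) + (2.2)·(2.2)) / 4 = 38.8/4 = 9.7
  Sample standard deviations s_i = √(s[i,i]):
  s(A) = √(12.2) = 3.4928
  s(B) = √(6.5) = 2.5495
  s(C) = √(9.7) = 3.1145

Step 3 — r_{ij} = s_{ij} / (s_i · s_j):
  r[A,A] = 1 (diagonal).
  r[A,B] = -4.5 / (3.4928 · 2.5495) = -4.5 / 8.9051 = -0.5053
  r[A,C] = -1.2 / (3.4928 · 3.1145) = -1.2 / 10.8784 = -0.1103
  r[B,B] = 1 (diagonal).
  r[B,C] = 6.25 / (2.5495 · 3.1145) = 6.25 / 7.9404 = 0.7871
  r[C,C] = 1 (diagonal).

R is symmetric with unit diagonal. Assembling:

R = [[1, -0.5053, -0.1103],
 [-0.5053, 1, 0.7871],
 [-0.1103, 0.7871, 1]]


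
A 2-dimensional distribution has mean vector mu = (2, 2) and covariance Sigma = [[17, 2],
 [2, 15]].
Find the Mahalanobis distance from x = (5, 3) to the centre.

Step 1 — centre the observation: (x - mu) = (3, 1).

Step 2 — invert Sigma. det(Sigma) = 17·15 - (2)² = 251.
  Sigma^{-1} = (1/det) · [[d, -b], [-b, a]] = [[0.0598, -0.008],
 [-0.008, 0.0677]].

Step 3 — form the quadratic (x - mu)^T · Sigma^{-1} · (x - mu):
  Sigma^{-1} · (x - mu) = (0.1713, 0.0438).
  (x - mu)^T · [Sigma^{-1} · (x - mu)] = (3)·(0.1713) + (1)·(0.0438) = 0.5578.

Step 4 — take square root: d = √(0.5578) ≈ 0.7468.

d(x, mu) = √(0.5578) ≈ 0.7468


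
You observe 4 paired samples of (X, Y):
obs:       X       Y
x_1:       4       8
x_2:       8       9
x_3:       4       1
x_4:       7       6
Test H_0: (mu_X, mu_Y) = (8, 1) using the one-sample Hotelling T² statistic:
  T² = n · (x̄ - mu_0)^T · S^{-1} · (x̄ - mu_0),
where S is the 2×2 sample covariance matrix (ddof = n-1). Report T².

Step 1 — sample mean vector:
  mean(X) = (4 + 8 + 4 + 7) / 4 = 23/4 = 5.75
  mean(Y) = (8 + 9 + 1 + 6) / 4 = 24/4 = 6
  x̄ = (5.75, 6),  deviation x̄ - mu_0 = (5.75, 6) - (8, 1) = (-2.25, 5).

Step 2 — sample covariance matrix, S[i,j] = (1/(n-1)) · Σ_k (x_{k,i} - mean_i) · (x_{k,j} - mean_j), divisor n-1 = 3:
  S[X,X] = ((-1.75)·(-1.75) + (2.25)·(2.25) + (-1.75)·(-1.75) + (1.25)·(1.25)) / 3 = 12.75/3 = 4.25
  S[X,Y] = ((-1.75)·(2) + (2.25)·(3) + (-1.75)·(-5) + (1.25)·(0)) / 3 = 12/3 = 4
  S[Y,Y] = ((2)·(2) + (3)·(3) + (-5)·(-5) + (0)·(0)) / 3 = 38/3 = 12.6667
  S = [[4.25, 4],
 [4, 12.6667]].

Step 3 — invert S. det(S) = 4.25·12.6667 - (4)² = 37.8333.
  S^{-1} = (1/det) · [[d, -b], [-b, a]] = [[0.3348, -0.1057],
 [-0.1057, 0.1123]].

Step 4 — quadratic form (x̄ - mu_0)^T · S^{-1} · (x̄ - mu_0):
  S^{-1} · (x̄ - mu_0) = (-1.2819, 0.7996),
  (x̄ - mu_0)^T · [...] = (-2.25)·(-1.2819) + (5)·(0.7996) = 6.8822.

Step 5 — scale by n: T² = 4 · 6.8822 = 27.5286.

T² ≈ 27.5286


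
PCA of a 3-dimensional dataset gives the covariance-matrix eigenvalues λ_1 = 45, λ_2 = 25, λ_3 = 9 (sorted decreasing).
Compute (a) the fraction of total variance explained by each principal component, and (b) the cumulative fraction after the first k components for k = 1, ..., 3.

Step 1 — total variance = trace(Sigma) = Σ λ_i = 45 + 25 + 9 = 79.

Step 2 — fraction explained by component i = λ_i / Σ λ:
  PC1: 45/79 = 0.5696
  PC2: 25/79 = 0.3165
  PC3: 9/79 = 0.1139

Step 3 — cumulative fraction after k components = (λ_1 + ... + λ_k) / Σ λ:
  k = 1: 45/79 = 0.5696
  k = 2: (45 + 25)/79 = 70/79 = 0.8861
  k = 3: (45 + 25 + 9)/79 = 79/79 = 1

Summary (fraction, with percent):

explained: PC1 0.5696 (56.96%), PC2 0.3165 (31.65%), PC3 0.1139 (11.39%);  cumulative: 0.5696, 0.8861, 1


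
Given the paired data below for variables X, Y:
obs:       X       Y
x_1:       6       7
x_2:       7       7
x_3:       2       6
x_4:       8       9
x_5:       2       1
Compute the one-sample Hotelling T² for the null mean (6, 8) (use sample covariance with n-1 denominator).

Step 1 — sample mean vector:
  mean(X) = (6 + 7 + 2 + 8 + 2) / 5 = 25/5 = 5
  mean(Y) = (7 + 7 + 6 + 9 + 1) / 5 = 30/5 = 6
  x̄ = (5, 6),  deviation x̄ - mu_0 = (5, 6) - (6, 8) = (-1, -2).

Step 2 — sample covariance matrix, S[i,j] = (1/(n-1)) · Σ_k (x_{k,i} - mean_i) · (x_{k,j} - mean_j), divisor n-1 = 4:
  S[X,X] = ((1)·(1) + (2)·(2) + (-3)·(-3) + (3)·(3) + (-3)·(-3)) / 4 = 32/4 = 8
  S[X,Y] = ((1)·(1) + (2)·(1) + (-3)·(0) + (3)·(3) + (-3)·(-5)) / 4 = 27/4 = 6.75
  S[Y,Y] = ((1)·(1) + (1)·(1) + (0)·(0) + (3)·(3) + (-5)·(-5)) / 4 = 36/4 = 9
  S = [[8, 6.75],
 [6.75, 9]].

Step 3 — invert S. det(S) = 8·9 - (6.75)² = 26.4375.
  S^{-1} = (1/det) · [[d, -b], [-b, a]] = [[0.3404, -0.2553],
 [-0.2553, 0.3026]].

Step 4 — quadratic form (x̄ - mu_0)^T · S^{-1} · (x̄ - mu_0):
  S^{-1} · (x̄ - mu_0) = (0.1702, -0.3499),
  (x̄ - mu_0)^T · [...] = (-1)·(0.1702) + (-2)·(-0.3499) = 0.5296.

Step 5 — scale by n: T² = 5 · 0.5296 = 2.6478.

T² ≈ 2.6478


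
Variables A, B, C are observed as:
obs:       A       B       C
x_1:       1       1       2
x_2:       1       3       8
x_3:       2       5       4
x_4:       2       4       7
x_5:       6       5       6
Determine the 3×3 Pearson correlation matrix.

Step 1 — column means:
  mean(A) = (1 + 1 + 2 + 2 + 6) / 5 = 12/5 = 2.4
  mean(B) = (1 + 3 + 5 + 4 + 5) / 5 = 18/5 = 3.6
  mean(C) = (2 + 8 + 4 + 7 + 6) / 5 = 27/5 = 5.4

Step 2 — sample variances and covariances s[i,j] = (1/(n-1)) · Σ_k (x_{k,i} - mean_i) · (x_{k,j} - mean_j), with n-1 = 4:
  s[A,A] = ((-1.4)·(-1.4) + (-1.4)·(-1.4) + (-0.4)·(-0.4) + (-0.4)·(-0.4) + (3.6)·(3.6)) / 4 = 17.2/4 = 4.3
  s[A,B] = ((-1.4)·(-2.6) + (-1.4)·(-0.6) + (-0.4)·(1.4) + (-0.4)·(0.4) + (3.6)·(1.4)) / 4 = 8.8/4 = 2.2
  s[A,C] = ((-1.4)·(-3.4) + (-1.4)·(2.6) + (-0.4)·(-1.4) + (-0.4)·(1.6) + (3.6)·(0.6)) / 4 = 3.2/4 = 0.8
  s[B,B] = ((-2.6)·(-2.6) + (-0.6)·(-0.6) + (1.4)·(1.4) + (0.4)·(0.4) + (1.4)·(1.4)) / 4 = 11.2/4 = 2.8
  s[B,C] = ((-2.6)·(-3.4) + (-0.6)·(2.6) + (1.4)·(-1.4) + (0.4)·(1.6) + (1.4)·(0.6)) / 4 = 6.8/4 = 1.7
  s[C,C] = ((-3.4)·(-3.4) + (2.6)·(2.6) + (-1.4)·(-1.4) + (1.6)·(1.6) + (0.6)·(0.6)) / 4 = 23.2/4 = 5.8
  Sample standard deviations s_i = √(s[i,i]):
  s(A) = √(4.3) = 2.0736
  s(B) = √(2.8) = 1.6733
  s(C) = √(5.8) = 2.4083

Step 3 — r_{ij} = s_{ij} / (s_i · s_j):
  r[A,A] = 1 (diagonal).
  r[A,B] = 2.2 / (2.0736 · 1.6733) = 2.2 / 3.4699 = 0.634
  r[A,C] = 0.8 / (2.0736 · 2.4083) = 0.8 / 4.994 = 0.1602
  r[B,B] = 1 (diagonal).
  r[B,C] = 1.7 / (1.6733 · 2.4083) = 1.7 / 4.0299 = 0.4218
  r[C,C] = 1 (diagonal).

R is symmetric with unit diagonal. Assembling:

R = [[1, 0.634, 0.1602],
 [0.634, 1, 0.4218],
 [0.1602, 0.4218, 1]]


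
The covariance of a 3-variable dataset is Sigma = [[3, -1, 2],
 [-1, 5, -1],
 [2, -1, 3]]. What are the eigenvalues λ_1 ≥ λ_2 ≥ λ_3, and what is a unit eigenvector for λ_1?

Step 1 — characteristic polynomial p(λ) = det(λI - Sigma) = λ³ - tr·λ² + c_1·λ - det, where tr = trace, c_1 = sum of the principal 2×2 minors, det = det(Sigma):
  tr = 3 + 5 + 3 = 11,
  c_1 = (3·5 - (-1)²) + (3·3 - (2)²) + (5·3 - (-1)²) = 14 + 5 + 14 = 33,
  det = 3·(5·3 - (-1)²) - (-1)·((-1)·3 - (-1)·(2)) + (2)·((-1)·(-1) - 5·(2)) = 3·(14) - (-1)·(-1) + (2)·(-9) = 23.
  So p(λ) = λ³ - 11λ² + 33λ - 23.
Step 2 — look for an integer root (rational root theorem: any rational root is an integer divisor of 23). Testing λ = 1:
  p(1) = 1 - 11 + 33 - 23 = 0  ✓
  Dividing out (λ - 1): p(λ) = (λ - 1)(λ² - 10λ + 23).
Step 3 — remaining eigenvalues from the quadratic λ² - 10λ + 23 = 0:
  Δ = 10² - 4·23 = 100 - 92 = 8,  λ = (10 ± √8)/2 = (10 ± 2.8284)/2 ≈ 6.4142 or 3.5858.
  Sorted: λ_1 = 6.4142,  λ_2 = 3.5858,  λ_3 = 1  (check: sum = 11 = tr ✓).

Step 4 — unit eigenvector for λ_1 ≈ 6.4142: v spans the null space of (Sigma - λ_1 I), whose rows are
  r_1 = (-3.4142, -1, 2),  r_2 = (-1, -1.4142, -1),  r_3 = (2, -1, -3.4142).
  v is orthogonal to every row, so take v ∝ r_1 × r_2 = ((-1)·(-1) - (2)·(-1.4142), (2)·(-1) - (-3.4142)·(-1), (-3.4142)·(-1.4142) - (-1)·(-1)) ≈ (3.8284, -5.4142, 3.8284).
  Let u = (3.8284, -5.4142, 3.8284).
  ||u|| = √((3.8284)² + (-5.4142)² + (3.8284)²) = √(58.6274) ≈ 7.6569,  v_1 = u/||u|| ≈ (0.5, -0.7071, 0.5) (||v_1|| = 1).

λ_1 = 6.4142,  λ_2 = 3.5858,  λ_3 = 1;  v_1 ≈ (0.5, -0.7071, 0.5)


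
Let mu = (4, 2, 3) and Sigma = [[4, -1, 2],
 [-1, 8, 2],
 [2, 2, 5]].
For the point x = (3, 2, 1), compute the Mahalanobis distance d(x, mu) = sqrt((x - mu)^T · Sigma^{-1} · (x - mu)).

Step 1 — centre the observation: (x - mu) = (-1, 0, -2).

Step 2 — invert Sigma (cofactor / det for 3×3, or solve directly):
  Sigma^{-1} = [[0.3636, 0.0909, -0.1818],
 [0.0909, 0.1616, -0.101],
 [-0.1818, -0.101, 0.3131]].

Step 3 — form the quadratic (x - mu)^T · Sigma^{-1} · (x - mu):
  Sigma^{-1} · (x - mu) = (0, 0.1111, -0.4444).
  (x - mu)^T · [Sigma^{-1} · (x - mu)] = (-1)·(0) + (0)·(0.1111) + (-2)·(-0.4444) = 0.8889.

Step 4 — take square root: d = √(0.8889) ≈ 0.9428.

d(x, mu) = √(0.8889) ≈ 0.9428


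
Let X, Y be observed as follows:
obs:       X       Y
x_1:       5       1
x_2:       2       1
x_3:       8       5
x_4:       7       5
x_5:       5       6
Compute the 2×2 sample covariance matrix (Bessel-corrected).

Step 1 — column means:
  mean(X) = (5 + 2 + 8 + 7 + 5) / 5 = 27/5 = 5.4
  mean(Y) = (1 + 1 + 5 + 5 + 6) / 5 = 18/5 = 3.6

Step 2 — sample covariance S[i,j] = (1/(n-1)) · Σ_k (x_{k,i} - mean_i) · (x_{k,j} - mean_j), with n-1 = 4.
  S[X,X] = ((-0.4)·(-0.4) + (-3.4)·(-3.4) + (2.6)·(2.6) + (1.6)·(1.6) + (-0.4)·(-0.4)) / 4 = 21.2/4 = 5.3
  S[X,Y] = ((-0.4)·(-2.6) + (-3.4)·(-2.6) + (2.6)·(1.4) + (1.6)·(1.4) + (-0.4)·(2.4)) / 4 = 14.8/4 = 3.7
  S[Y,Y] = ((-2.6)·(-2.6) + (-2.6)·(-2.6) + (1.4)·(1.4) + (1.4)·(1.4) + (2.4)·(2.4)) / 4 = 23.2/4 = 5.8

S is symmetric (S[j,i] = S[i,j]). Assembling:

S = [[5.3, 3.7],
 [3.7, 5.8]]


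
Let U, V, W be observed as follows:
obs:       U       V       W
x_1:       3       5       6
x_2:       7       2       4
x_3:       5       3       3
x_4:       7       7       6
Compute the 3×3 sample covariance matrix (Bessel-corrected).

Step 1 — column means:
  mean(U) = (3 + 7 + 5 + 7) / 4 = 22/4 = 5.5
  mean(V) = (5 + 2 + 3 + 7) / 4 = 17/4 = 4.25
  mean(W) = (6 + 4 + 3 + 6) / 4 = 19/4 = 4.75

Step 2 — sample covariance S[i,j] = (1/(n-1)) · Σ_k (x_{k,i} - mean_i) · (x_{k,j} - mean_j), with n-1 = 3.
  S[U,U] = ((-2.5)·(-2.5) + (1.5)·(1.5) + (-0.5)·(-0.5) + (1.5)·(1.5)) / 3 = 11/3 = 3.6667
  S[U,V] = ((-2.5)·(0.75) + (1.5)·(-2.25) + (-0.5)·(-1.25) + (1.5)·(2.75)) / 3 = -0.5/3 = -0.1667
  S[U,W] = ((-2.5)·(1.25) + (1.5)·(-0.75) + (-0.5)·(-1.75) + (1.5)·(1.25)) / 3 = -1.5/3 = -0.5
  S[V,V] = ((0.75)·(0.75) + (-2.25)·(-2.25) + (-1.25)·(-1.25) + (2.75)·(2.75)) / 3 = 14.75/3 = 4.9167
  S[V,W] = ((0.75)·(1.25) + (-2.25)·(-0.75) + (-1.25)·(-1.75) + (2.75)·(1.25)) / 3 = 8.25/3 = 2.75
  S[W,W] = ((1.25)·(1.25) + (-0.75)·(-0.75) + (-1.75)·(-1.75) + (1.25)·(1.25)) / 3 = 6.75/3 = 2.25

S is symmetric (S[j,i] = S[i,j]). Assembling:

S = [[3.6667, -0.1667, -0.5],
 [-0.1667, 4.9167, 2.75],
 [-0.5, 2.75, 2.25]]


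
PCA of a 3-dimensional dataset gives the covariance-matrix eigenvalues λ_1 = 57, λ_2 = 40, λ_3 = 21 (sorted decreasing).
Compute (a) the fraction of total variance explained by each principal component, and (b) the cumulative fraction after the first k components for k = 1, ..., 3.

Step 1 — total variance = trace(Sigma) = Σ λ_i = 57 + 40 + 21 = 118.

Step 2 — fraction explained by component i = λ_i / Σ λ:
  PC1: 57/118 = 0.4831
  PC2: 40/118 = 0.339
  PC3: 21/118 = 0.178

Step 3 — cumulative fraction after k components = (λ_1 + ... + λ_k) / Σ λ:
  k = 1: 57/118 = 0.4831
  k = 2: (57 + 40)/118 = 97/118 = 0.822
  k = 3: (57 + 40 + 21)/118 = 118/118 = 1

Summary (fraction, with percent):

explained: PC1 0.4831 (48.31%), PC2 0.339 (33.9%), PC3 0.178 (17.8%);  cumulative: 0.4831, 0.822, 1


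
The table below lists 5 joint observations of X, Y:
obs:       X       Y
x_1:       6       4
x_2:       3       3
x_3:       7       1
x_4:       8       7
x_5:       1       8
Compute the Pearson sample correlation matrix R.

Step 1 — column means:
  mean(X) = (6 + 3 + 7 + 8 + 1) / 5 = 25/5 = 5
  mean(Y) = (4 + 3 + 1 + 7 + 8) / 5 = 23/5 = 4.6

Step 2 — sample variances and covariances s[i,j] = (1/(n-1)) · Σ_k (x_{k,i} - mean_i) · (x_{k,j} - mean_j), with n-1 = 4:
  s[X,X] = ((1)·(1) + (-2)·(-2) + (2)·(2) + (3)·(3) + (-4)·(-4)) / 4 = 34/4 = 8.5
  s[X,Y] = ((1)·(-0.6) + (-2)·(-1.6) + (2)·(-3.6) + (3)·(2.4) + (-4)·(3.4)) / 4 = -11/4 = -2.75
  s[Y,Y] = ((-0.6)·(-0.6) + (-1.6)·(-1.6) + (-3.6)·(-3.6) + (2.4)·(2.4) + (3.4)·(3.4)) / 4 = 33.2/4 = 8.3
  Sample standard deviations s_i = √(s[i,i]):
  s(X) = √(8.5) = 2.9155
  s(Y) = √(8.3) = 2.881

Step 3 — r_{ij} = s_{ij} / (s_i · s_j):
  r[X,X] = 1 (diagonal).
  r[X,Y] = -2.75 / (2.9155 · 2.881) = -2.75 / 8.3994 = -0.3274
  r[Y,Y] = 1 (diagonal).

R is symmetric with unit diagonal. Assembling:

R = [[1, -0.3274],
 [-0.3274, 1]]


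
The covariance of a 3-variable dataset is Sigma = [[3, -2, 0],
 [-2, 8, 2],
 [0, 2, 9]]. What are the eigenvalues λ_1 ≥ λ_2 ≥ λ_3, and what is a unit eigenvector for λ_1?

Step 1 — characteristic polynomial p(λ) = det(λI - Sigma) = λ³ - tr·λ² + c_1·λ - det, where tr = trace, c_1 = sum of the principal 2×2 minors, det = det(Sigma):
  tr = 3 + 8 + 9 = 20,
  c_1 = (3·8 - (-2)²) + (3·9 - (0)²) + (8·9 - (2)²) = 20 + 27 + 68 = 115,
  det = 3·(8·9 - (2)²) - (-2)·((-2)·9 - (2)·(0)) + (0)·((-2)·(2) - 8·(0)) = 3·(68) - (-2)·(-18) + (0)·(-4) = 168.
  So p(λ) = λ³ - 20λ² + 115λ - 168.
Step 2 — look for an integer root (rational root theorem: any rational root is an integer divisor of 168). Testing λ = 7:
  p(7) = 343 - 980 + 805 - 168 = 0  ✓
  Dividing out (λ - 7): p(λ) = (λ - 7)(λ² - 13λ + 24).
Step 3 — remaining eigenvalues from the quadratic λ² - 13λ + 24 = 0:
  Δ = 13² - 4·24 = 169 - 96 = 73,  λ = (13 ± √73)/2 = (13 ± 8.544)/2 ≈ 10.772 or 2.228.
  Sorted: λ_1 = 10.772,  λ_2 = 7,  λ_3 = 2.228  (check: sum = 20 = tr ✓).

Step 4 — unit eigenvector for λ_1 ≈ 10.772: v spans the null space of (Sigma - λ_1 I), whose rows are
  r_1 = (-7.772, -2, 0),  r_2 = (-2, -2.772, 2),  r_3 = (0, 2, -1.772).
  v is orthogonal to every row, so take v ∝ r_1 × r_2 = ((-2)·(2) - (0)·(-2.772), (0)·(-2) - (-7.772)·(2), (-7.772)·(-2.772) - (-2)·(-2)) ≈ (-4, 15.544, 17.544).
  Rescale (multiply by -1 so the first nonzero entry is positive): u = (4, -15.544, -17.544).
  ||u|| = √((4)² + (-15.544)² + (-17.544)²) = √(565.4081) ≈ 23.7783,  v_1 = u/||u|| ≈ (0.1682, -0.6537, -0.7378) (||v_1|| = 1).

λ_1 = 10.772,  λ_2 = 7,  λ_3 = 2.228;  v_1 ≈ (0.1682, -0.6537, -0.7378)


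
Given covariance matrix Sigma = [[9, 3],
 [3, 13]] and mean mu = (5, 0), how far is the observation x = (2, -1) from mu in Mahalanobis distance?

Step 1 — centre the observation: (x - mu) = (-3, -1).

Step 2 — invert Sigma. det(Sigma) = 9·13 - (3)² = 108.
  Sigma^{-1} = (1/det) · [[d, -b], [-b, a]] = [[0.1204, -0.0278],
 [-0.0278, 0.0833]].

Step 3 — form the quadratic (x - mu)^T · Sigma^{-1} · (x - mu):
  Sigma^{-1} · (x - mu) = (-0.3333, 0).
  (x - mu)^T · [Sigma^{-1} · (x - mu)] = (-3)·(-0.3333) + (-1)·(0) = 1.

Step 4 — take square root: d = √(1) ≈ 1.

d(x, mu) = √(1) ≈ 1


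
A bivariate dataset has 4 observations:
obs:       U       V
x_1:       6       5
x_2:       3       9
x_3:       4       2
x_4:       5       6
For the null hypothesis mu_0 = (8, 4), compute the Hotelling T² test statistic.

Step 1 — sample mean vector:
  mean(U) = (6 + 3 + 4 + 5) / 4 = 18/4 = 4.5
  mean(V) = (5 + 9 + 2 + 6) / 4 = 22/4 = 5.5
  x̄ = (4.5, 5.5),  deviation x̄ - mu_0 = (4.5, 5.5) - (8, 4) = (-3.5, 1.5).

Step 2 — sample covariance matrix, S[i,j] = (1/(n-1)) · Σ_k (x_{k,i} - mean_i) · (x_{k,j} - mean_j), divisor n-1 = 3:
  S[U,U] = ((1.5)·(1.5) + (-1.5)·(-1.5) + (-0.5)·(-0.5) + (0.5)·(0.5)) / 3 = 5/3 = 1.6667
  S[U,V] = ((1.5)·(-0.5) + (-1.5)·(3.5) + (-0.5)·(-3.5) + (0.5)·(0.5)) / 3 = -4/3 = -1.3333
  S[V,V] = ((-0.5)·(-0.5) + (3.5)·(3.5) + (-3.5)·(-3.5) + (0.5)·(0.5)) / 3 = 25/3 = 8.3333
  S = [[1.6667, -1.3333],
 [-1.3333, 8.3333]].

Step 3 — invert S. det(S) = 1.6667·8.3333 - (-1.3333)² = 12.1111.
  S^{-1} = (1/det) · [[d, -b], [-b, a]] = [[0.6881, 0.1101],
 [0.1101, 0.1376]].

Step 4 — quadratic form (x̄ - mu_0)^T · S^{-1} · (x̄ - mu_0):
  S^{-1} · (x̄ - mu_0) = (-2.2431, -0.1789),
  (x̄ - mu_0)^T · [...] = (-3.5)·(-2.2431) + (1.5)·(-0.1789) = 7.5826.

Step 5 — scale by n: T² = 4 · 7.5826 = 30.3303.

T² ≈ 30.3303


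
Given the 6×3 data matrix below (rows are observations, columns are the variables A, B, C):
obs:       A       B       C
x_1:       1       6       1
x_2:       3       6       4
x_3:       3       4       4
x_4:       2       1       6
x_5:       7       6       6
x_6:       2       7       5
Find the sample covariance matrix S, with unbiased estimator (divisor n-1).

Step 1 — column means:
  mean(A) = (1 + 3 + 3 + 2 + 7 + 2) / 6 = 18/6 = 3
  mean(B) = (6 + 6 + 4 + 1 + 6 + 7) / 6 = 30/6 = 5
  mean(C) = (1 + 4 + 4 + 6 + 6 + 5) / 6 = 26/6 = 4.3333

Step 2 — sample covariance S[i,j] = (1/(n-1)) · Σ_k (x_{k,i} - mean_i) · (x_{k,j} - mean_j), with n-1 = 5.
  S[A,A] = ((-2)·(-2) + (0)·(0) + (0)·(0) + (-1)·(-1) + (4)·(4) + (-1)·(-1)) / 5 = 22/5 = 4.4
  S[A,B] = ((-2)·(1) + (0)·(1) + (0)·(-1) + (-1)·(-4) + (4)·(1) + (-1)·(2)) / 5 = 4/5 = 0.8
  S[A,C] = ((-2)·(-3.3333) + (0)·(-0.3333) + (0)·(-0.3333) + (-1)·(1.6667) + (4)·(1.6667) + (-1)·(0.6667)) / 5 = 11/5 = 2.2
  S[B,B] = ((1)·(1) + (1)·(1) + (-1)·(-1) + (-4)·(-4) + (1)·(1) + (2)·(2)) / 5 = 24/5 = 4.8
  S[B,C] = ((1)·(-3.3333) + (1)·(-0.3333) + (-1)·(-0.3333) + (-4)·(1.6667) + (1)·(1.6667) + (2)·(0.6667)) / 5 = -7/5 = -1.4
  S[C,C] = ((-3.3333)·(-3.3333) + (-0.3333)·(-0.3333) + (-0.3333)·(-0.3333) + (1.6667)·(1.6667) + (1.6667)·(1.6667) + (0.6667)·(0.6667)) / 5 = 17.3333/5 = 3.4667

S is symmetric (S[j,i] = S[i,j]). Assembling:

S = [[4.4, 0.8, 2.2],
 [0.8, 4.8, -1.4],
 [2.2, -1.4, 3.4667]]


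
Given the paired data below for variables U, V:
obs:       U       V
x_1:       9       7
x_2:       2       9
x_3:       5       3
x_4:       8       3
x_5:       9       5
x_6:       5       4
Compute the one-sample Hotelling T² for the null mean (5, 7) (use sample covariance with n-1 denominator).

Step 1 — sample mean vector:
  mean(U) = (9 + 2 + 5 + 8 + 9 + 5) / 6 = 38/6 = 6.3333
  mean(V) = (7 + 9 + 3 + 3 + 5 + 4) / 6 = 31/6 = 5.1667
  x̄ = (6.3333, 5.1667),  deviation x̄ - mu_0 = (6.3333, 5.1667) - (5, 7) = (1.3333, -1.8333).

Step 2 — sample covariance matrix, S[i,j] = (1/(n-1)) · Σ_k (x_{k,i} - mean_i) · (x_{k,j} - mean_j), divisor n-1 = 5:
  S[U,U] = ((2.6667)·(2.6667) + (-4.3333)·(-4.3333) + (-1.3333)·(-1.3333) + (1.6667)·(1.6667) + (2.6667)·(2.6667) + (-1.3333)·(-1.3333)) / 5 = 39.3333/5 = 7.8667
  S[U,V] = ((2.6667)·(1.8333) + (-4.3333)·(3.8333) + (-1.3333)·(-2.1667) + (1.6667)·(-2.1667) + (2.6667)·(-0.1667) + (-1.3333)·(-1.1667)) / 5 = -11.3333/5 = -2.2667
  S[V,V] = ((1.8333)·(1.8333) + (3.8333)·(3.8333) + (-2.1667)·(-2.1667) + (-2.1667)·(-2.1667) + (-0.1667)·(-0.1667) + (-1.1667)·(-1.1667)) / 5 = 28.8333/5 = 5.7667
  S = [[7.8667, -2.2667],
 [-2.2667, 5.7667]].

Step 3 — invert S. det(S) = 7.8667·5.7667 - (-2.2667)² = 40.2267.
  S^{-1} = (1/det) · [[d, -b], [-b, a]] = [[0.1434, 0.0563],
 [0.0563, 0.1956]].

Step 4 — quadratic form (x̄ - mu_0)^T · S^{-1} · (x̄ - mu_0):
  S^{-1} · (x̄ - mu_0) = (0.0878, -0.2834),
  (x̄ - mu_0)^T · [...] = (1.3333)·(0.0878) + (-1.8333)·(-0.2834) = 0.6367.

Step 5 — scale by n: T² = 6 · 0.6367 = 3.82.

T² ≈ 3.82


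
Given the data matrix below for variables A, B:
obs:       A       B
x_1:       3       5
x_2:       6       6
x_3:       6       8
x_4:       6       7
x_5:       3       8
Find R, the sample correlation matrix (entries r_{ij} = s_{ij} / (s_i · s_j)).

Step 1 — column means:
  mean(A) = (3 + 6 + 6 + 6 + 3) / 5 = 24/5 = 4.8
  mean(B) = (5 + 6 + 8 + 7 + 8) / 5 = 34/5 = 6.8

Step 2 — sample variances and covariances s[i,j] = (1/(n-1)) · Σ_k (x_{k,i} - mean_i) · (x_{k,j} - mean_j), with n-1 = 4:
  s[A,A] = ((-1.8)·(-1.8) + (1.2)·(1.2) + (1.2)·(1.2) + (1.2)·(1.2) + (-1.8)·(-1.8)) / 4 = 10.8/4 = 2.7
  s[A,B] = ((-1.8)·(-1.8) + (1.2)·(-0.8) + (1.2)·(1.2) + (1.2)·(0.2) + (-1.8)·(1.2)) / 4 = 1.8/4 = 0.45
  s[B,B] = ((-1.8)·(-1.8) + (-0.8)·(-0.8) + (1.2)·(1.2) + (0.2)·(0.2) + (1.2)·(1.2)) / 4 = 6.8/4 = 1.7
  Sample standard deviations s_i = √(s[i,i]):
  s(A) = √(2.7) = 1.6432
  s(B) = √(1.7) = 1.3038

Step 3 — r_{ij} = s_{ij} / (s_i · s_j):
  r[A,A] = 1 (diagonal).
  r[A,B] = 0.45 / (1.6432 · 1.3038) = 0.45 / 2.1424 = 0.21
  r[B,B] = 1 (diagonal).

R is symmetric with unit diagonal. Assembling:

R = [[1, 0.21],
 [0.21, 1]]


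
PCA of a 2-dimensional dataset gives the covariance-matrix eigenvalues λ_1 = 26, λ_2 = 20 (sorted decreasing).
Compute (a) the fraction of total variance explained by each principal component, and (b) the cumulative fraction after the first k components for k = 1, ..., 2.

Step 1 — total variance = trace(Sigma) = Σ λ_i = 26 + 20 = 46.

Step 2 — fraction explained by component i = λ_i / Σ λ:
  PC1: 26/46 = 0.5652
  PC2: 20/46 = 0.4348

Step 3 — cumulative fraction after k components = (λ_1 + ... + λ_k) / Σ λ:
  k = 1: 26/46 = 0.5652
  k = 2: (26 + 20)/46 = 46/46 = 1

Summary (fraction, with percent):

explained: PC1 0.5652 (56.52%), PC2 0.4348 (43.48%);  cumulative: 0.5652, 1


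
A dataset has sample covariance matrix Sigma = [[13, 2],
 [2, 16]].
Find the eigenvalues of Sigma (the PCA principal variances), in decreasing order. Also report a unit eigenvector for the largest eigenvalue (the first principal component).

Step 1 — characteristic polynomial of 2×2 Sigma:
  det(Sigma - λI) = λ² - trace · λ + det = 0.
  trace = 13 + 16 = 29, det = 13·16 - (2)² = 204.
Step 2 — discriminant:
  Δ = trace² - 4·det = 841 - 816 = 25.
Step 3 — eigenvalues:
  λ = (trace ± √Δ)/2 = (29 ± 5)/2,
  λ_1 = 17,  λ_2 = 12.

Step 4 — unit eigenvector for λ_1: solve (Sigma - λ_1 I)v = 0. First row:
  (13 - 17)·v_x + (2)·v_y = 0, i.e. (-4)·v_x + (2)·v_y = 0,
  so v ∝ (b, λ_1 - a) = (2, 4) = u.
  ||u|| = √((2)² + (4)²) = √(20) ≈ 4.4721,
  v_1 = u/||u|| ≈ (0.4472, 0.8944) (||v_1|| = 1).

λ_1 = 17,  λ_2 = 12;  v_1 ≈ (0.4472, 0.8944)


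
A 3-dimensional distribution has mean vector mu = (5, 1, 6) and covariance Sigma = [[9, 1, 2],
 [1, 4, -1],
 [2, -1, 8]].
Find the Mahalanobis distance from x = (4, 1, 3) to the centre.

Step 1 — centre the observation: (x - mu) = (-1, 0, -3).

Step 2 — invert Sigma (cofactor / det for 3×3, or solve directly):
  Sigma^{-1} = [[0.1235, -0.0398, -0.0359],
 [-0.0398, 0.2709, 0.0438],
 [-0.0359, 0.0438, 0.1394]].

Step 3 — form the quadratic (x - mu)^T · Sigma^{-1} · (x - mu):
  Sigma^{-1} · (x - mu) = (-0.0159, -0.0916, -0.3825).
  (x - mu)^T · [Sigma^{-1} · (x - mu)] = (-1)·(-0.0159) + (0)·(-0.0916) + (-3)·(-0.3825) = 1.1633.

Step 4 — take square root: d = √(1.1633) ≈ 1.0786.

d(x, mu) = √(1.1633) ≈ 1.0786


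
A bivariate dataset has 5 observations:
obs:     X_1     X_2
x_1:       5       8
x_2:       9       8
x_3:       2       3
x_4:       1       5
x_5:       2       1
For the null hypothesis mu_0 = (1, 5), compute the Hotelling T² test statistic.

Step 1 — sample mean vector:
  mean(X_1) = (5 + 9 + 2 + 1 + 2) / 5 = 19/5 = 3.8
  mean(X_2) = (8 + 8 + 3 + 5 + 1) / 5 = 25/5 = 5
  x̄ = (3.8, 5),  deviation x̄ - mu_0 = (3.8, 5) - (1, 5) = (2.8, 0).

Step 2 — sample covariance matrix, S[i,j] = (1/(n-1)) · Σ_k (x_{k,i} - mean_i) · (x_{k,j} - mean_j), divisor n-1 = 4:
  S[X_1,X_1] = ((1.2)·(1.2) + (5.2)·(5.2) + (-1.8)·(-1.8) + (-2.8)·(-2.8) + (-1.8)·(-1.8)) / 4 = 42.8/4 = 10.7
  S[X_1,X_2] = ((1.2)·(3) + (5.2)·(3) + (-1.8)·(-2) + (-2.8)·(0) + (-1.8)·(-4)) / 4 = 30/4 = 7.5
  S[X_2,X_2] = ((3)·(3) + (3)·(3) + (-2)·(-2) + (0)·(0) + (-4)·(-4)) / 4 = 38/4 = 9.5
  S = [[10.7, 7.5],
 [7.5, 9.5]].

Step 3 — invert S. det(S) = 10.7·9.5 - (7.5)² = 45.4.
  S^{-1} = (1/det) · [[d, -b], [-b, a]] = [[0.2093, -0.1652],
 [-0.1652, 0.2357]].

Step 4 — quadratic form (x̄ - mu_0)^T · S^{-1} · (x̄ - mu_0):
  S^{-1} · (x̄ - mu_0) = (0.5859, -0.4626),
  (x̄ - mu_0)^T · [...] = (2.8)·(0.5859) + (0)·(-0.4626) = 1.6405.

Step 5 — scale by n: T² = 5 · 1.6405 = 8.2026.

T² ≈ 8.2026


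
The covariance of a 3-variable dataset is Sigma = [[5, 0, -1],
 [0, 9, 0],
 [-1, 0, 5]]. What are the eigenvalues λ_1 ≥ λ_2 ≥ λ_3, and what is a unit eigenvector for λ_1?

Step 1 — characteristic polynomial p(λ) = det(λI - Sigma) = λ³ - tr·λ² + c_1·λ - det, where tr = trace, c_1 = sum of the principal 2×2 minors, det = det(Sigma):
  tr = 5 + 9 + 5 = 19,
  c_1 = (5·9 - (0)²) + (5·5 - (-1)²) + (9·5 - (0)²) = 45 + 24 + 45 = 114,
  det = 5·(9·5 - (0)²) - (0)·((0)·5 - (0)·(-1)) + (-1)·((0)·(0) - 9·(-1)) = 5·(45) - (0)·(0) + (-1)·(9) = 216.
  So p(λ) = λ³ - 19λ² + 114λ - 216.
Step 2 — look for an integer root (rational root theorem: any rational root is an integer divisor of 216). Testing λ = 4:
  p(4) = 64 - 304 + 456 - 216 = 0  ✓
  Dividing out (λ - 4): p(λ) = (λ - 4)(λ² - 15λ + 54).
Step 3 — remaining eigenvalues from the quadratic λ² - 15λ + 54 = 0:
  Δ = 15² - 4·54 = 225 - 216 = 9,  λ = (15 ± √9)/2 = (15 ± 3)/2 = 9 or 6.
  Sorted: λ_1 = 9,  λ_2 = 6,  λ_3 = 4  (check: sum = 19 = tr ✓).

Step 4 — unit eigenvector for λ_1 = 9: v spans the null space of (Sigma - λ_1 I), whose rows are
  r_1 = (-4, 0, -1),  r_2 = (0, 0, 0),  r_3 = (-1, 0, -4).
  v is orthogonal to every row, so take v ∝ r_1 × r_3 = ((0)·(-4) - (-1)·(0), (-1)·(-1) - (-4)·(-4), (-4)·(0) - (0)·(-1)) = (0, -15, 0).
  Rescale (divide by 15; multiply by -1 so the first nonzero entry is positive): u = (0, 1, 0).
  ||u|| = √((0)² + (1)² + (0)²) = √(1) = 1,  v_1 = u/||u|| ≈ (0, 1, 0) (||v_1|| = 1).

λ_1 = 9,  λ_2 = 6,  λ_3 = 4;  v_1 ≈ (0, 1, 0)


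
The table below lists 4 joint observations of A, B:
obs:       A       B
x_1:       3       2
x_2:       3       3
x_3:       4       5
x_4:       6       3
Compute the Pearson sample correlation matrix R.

Step 1 — column means:
  mean(A) = (3 + 3 + 4 + 6) / 4 = 16/4 = 4
  mean(B) = (2 + 3 + 5 + 3) / 4 = 13/4 = 3.25

Step 2 — sample variances and covariances s[i,j] = (1/(n-1)) · Σ_k (x_{k,i} - mean_i) · (x_{k,j} - mean_j), with n-1 = 3:
  s[A,A] = ((-1)·(-1) + (-1)·(-1) + (0)·(0) + (2)·(2)) / 3 = 6/3 = 2
  s[A,B] = ((-1)·(-1.25) + (-1)·(-0.25) + (0)·(1.75) + (2)·(-0.25)) / 3 = 1/3 = 0.3333
  s[B,B] = ((-1.25)·(-1.25) + (-0.25)·(-0.25) + (1.75)·(1.75) + (-0.25)·(-0.25)) / 3 = 4.75/3 = 1.5833
  Sample standard deviations s_i = √(s[i,i]):
  s(A) = √(2) = 1.4142
  s(B) = √(1.5833) = 1.2583

Step 3 — r_{ij} = s_{ij} / (s_i · s_j):
  r[A,A] = 1 (diagonal).
  r[A,B] = 0.3333 / (1.4142 · 1.2583) = 0.3333 / 1.7795 = 0.1873
  r[B,B] = 1 (diagonal).

R is symmetric with unit diagonal. Assembling:

R = [[1, 0.1873],
 [0.1873, 1]]


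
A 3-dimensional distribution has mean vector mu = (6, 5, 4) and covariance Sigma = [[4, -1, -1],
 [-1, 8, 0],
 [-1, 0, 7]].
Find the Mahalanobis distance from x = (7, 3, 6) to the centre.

Step 1 — centre the observation: (x - mu) = (1, -2, 2).

Step 2 — invert Sigma (cofactor / det for 3×3, or solve directly):
  Sigma^{-1} = [[0.2679, 0.0335, 0.0383],
 [0.0335, 0.1292, 0.0048],
 [0.0383, 0.0048, 0.1483]].

Step 3 — form the quadratic (x - mu)^T · Sigma^{-1} · (x - mu):
  Sigma^{-1} · (x - mu) = (0.2775, -0.2153, 0.3254).
  (x - mu)^T · [Sigma^{-1} · (x - mu)] = (1)·(0.2775) + (-2)·(-0.2153) + (2)·(0.3254) = 1.3589.

Step 4 — take square root: d = √(1.3589) ≈ 1.1657.

d(x, mu) = √(1.3589) ≈ 1.1657


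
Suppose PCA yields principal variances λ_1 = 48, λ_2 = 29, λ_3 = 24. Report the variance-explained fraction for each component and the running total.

Step 1 — total variance = trace(Sigma) = Σ λ_i = 48 + 29 + 24 = 101.

Step 2 — fraction explained by component i = λ_i / Σ λ:
  PC1: 48/101 = 0.4752
  PC2: 29/101 = 0.2871
  PC3: 24/101 = 0.2376

Step 3 — cumulative fraction after k components = (λ_1 + ... + λ_k) / Σ λ:
  k = 1: 48/101 = 0.4752
  k = 2: (48 + 29)/101 = 77/101 = 0.7624
  k = 3: (48 + 29 + 24)/101 = 101/101 = 1

Summary (fraction, with percent):

explained: PC1 0.4752 (47.52%), PC2 0.2871 (28.71%), PC3 0.2376 (23.76%);  cumulative: 0.4752, 0.7624, 1


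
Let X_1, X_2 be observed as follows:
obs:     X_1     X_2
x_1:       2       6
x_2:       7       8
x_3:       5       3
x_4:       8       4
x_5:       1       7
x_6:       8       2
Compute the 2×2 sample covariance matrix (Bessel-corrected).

Step 1 — column means:
  mean(X_1) = (2 + 7 + 5 + 8 + 1 + 8) / 6 = 31/6 = 5.1667
  mean(X_2) = (6 + 8 + 3 + 4 + 7 + 2) / 6 = 30/6 = 5

Step 2 — sample covariance S[i,j] = (1/(n-1)) · Σ_k (x_{k,i} - mean_i) · (x_{k,j} - mean_j), with n-1 = 5.
  S[X_1,X_1] = ((-3.1667)·(-3.1667) + (1.8333)·(1.8333) + (-0.1667)·(-0.1667) + (2.8333)·(2.8333) + (-4.1667)·(-4.1667) + (2.8333)·(2.8333)) / 5 = 46.8333/5 = 9.3667
  S[X_1,X_2] = ((-3.1667)·(1) + (1.8333)·(3) + (-0.1667)·(-2) + (2.8333)·(-1) + (-4.1667)·(2) + (2.8333)·(-3)) / 5 = -17/5 = -3.4
  S[X_2,X_2] = ((1)·(1) + (3)·(3) + (-2)·(-2) + (-1)·(-1) + (2)·(2) + (-3)·(-3)) / 5 = 28/5 = 5.6

S is symmetric (S[j,i] = S[i,j]). Assembling:

S = [[9.3667, -3.4],
 [-3.4, 5.6]]
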